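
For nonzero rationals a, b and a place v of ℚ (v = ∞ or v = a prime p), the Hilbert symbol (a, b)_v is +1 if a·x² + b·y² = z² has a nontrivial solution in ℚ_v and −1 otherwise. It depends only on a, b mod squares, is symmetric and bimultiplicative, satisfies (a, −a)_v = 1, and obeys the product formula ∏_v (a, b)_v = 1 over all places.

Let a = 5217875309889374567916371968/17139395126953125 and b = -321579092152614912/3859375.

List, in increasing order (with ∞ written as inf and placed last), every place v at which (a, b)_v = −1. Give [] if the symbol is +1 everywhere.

(a, b) ≡ (6374082, -119301) mod (ℚ^×)²; places V = {2, 3, 5, 7, 11, 13, 17, 19, 23, ∞}.
(a,b)_17: α=3, u≡11; β=2, v≡7 (mod 17); (11|17)=-1, (7|17)=-1; sign (−1)^0·-1^2·-1^3 = -1.
(a,b)_5: α=-10, u≡3; β=-6, v≡4 (mod 5); (3|5)=-1, (4|5)=+1; sign (−1)^0·-1^-6·+1^-10 = +1.
(a,b)_∞: sgn(6374082)=+, sgn(-119301)=−, so +1.
(a,b)_19: α=-3, u≡14; β=-1, v≡2 (mod 19); (14|19)=-1, (2|19)=-1; sign (−1)^1·-1^-1·-1^-3 = -1.
(a,b)_11: α=7, u≡3; β=4, v≡5 (mod 11); (3|11)=+1, (5|11)=+1; sign (−1)^0·+1^4·+1^7 = +1.
(a,b)_13: α=-1, u≡5; β=-1, v≡3 (mod 13); (5|13)=-1, (3|13)=+1; sign (−1)^0·-1^-1·+1^-1 = -1.
(a,b)_23: α=1, u≡7; β=1, v≡19 (mod 23); (7|23)=-1, (19|23)=-1; sign (−1)^1·-1^1·-1^1 = -1.
(a,b)_2: α=23, β=16; u≡1, v≡3 (mod 8); ε(u)ε(v)=0·1, αω(v)=23·1, βω(u)=16·0; sum ≡ 1  ⇒  -1.
(a,b)_7: α=10, u≡2; β=5, v≡1 (mod 7); (2|7)=+1, (1|7)=+1; sign (−1)^0·+1^5·+1^10 = +1.
(a,b)_3: α=-9, u≡1; β=1, v≡1 (mod 3); (1|3)=+1, (1|3)=+1; sign (−1)^1·+1^1·+1^-9 = -1.
Ram(6374082, -119301) = {2, 3, 13, 17, 19, 23}; no ℚ_2-point on the conic.

[2, 3, 13, 17, 19, 23]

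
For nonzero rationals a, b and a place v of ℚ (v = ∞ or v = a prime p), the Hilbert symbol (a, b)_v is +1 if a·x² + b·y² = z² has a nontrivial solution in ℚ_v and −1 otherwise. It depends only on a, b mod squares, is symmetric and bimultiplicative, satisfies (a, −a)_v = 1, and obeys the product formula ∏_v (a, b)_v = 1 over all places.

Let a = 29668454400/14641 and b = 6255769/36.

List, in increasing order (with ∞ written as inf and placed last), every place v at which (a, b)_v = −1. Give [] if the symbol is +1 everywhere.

[17, 23]

(a, b) ≡ (289731, 17329) mod (ℚ^×)²; places V = {2, 3, 5, 11, 13, 17, 19, 23, 31, 43, ∞}.
(a,b)_2: α=12, β=-2; u≡3, v≡1 (mod 8); ε(u)ε(v)=1·0, αω(v)=12·0, βω(u)=-2·1; sum ≡ 0  ⇒  +1.
(a,b)_19: α=1, u≡9; β=2, v≡9 (mod 19); (9|19)=+1, (9|19)=+1; sign (−1)^0·+1^2·+1^1 = +1.
(a,b)_23: α=1, u≡12; β=0, v≡7 (mod 23); (12|23)=+1, (7|23)=-1; sign (−1)^0·+1^0·-1^1 = -1.
(a,b)_31: α=0, u≡28; β=1, v≡4 (mod 31); (28|31)=+1, (4|31)=+1; sign (−1)^0·+1^1·+1^0 = +1.
(a,b)_5: α=2, u≡1; β=0, v≡4 (mod 5); (1|5)=+1, (4|5)=+1; sign (−1)^0·+1^0·+1^2 = +1.
(a,b)_∞: sgn(289731)=+, sgn(17329)=+, so +1.
(a,b)_3: α=1, u≡1; β=-2, v≡1 (mod 3); (1|3)=+1, (1|3)=+1; sign (−1)^0·+1^-2·+1^1 = +1.
(a,b)_13: α=1, u≡7; β=1, v≡7 (mod 13); (7|13)=-1, (7|13)=-1; sign (−1)^0·-1^1·-1^1 = +1.
(a,b)_11: α=-4, u≡2; β=0, v≡1 (mod 11); (2|11)=-1, (1|11)=+1; sign (−1)^0·-1^0·+1^-4 = +1.
(a,b)_17: α=1, u≡16; β=0, v≡12 (mod 17); (16|17)=+1, (12|17)=-1; sign (−1)^0·+1^0·-1^1 = -1.
(a,b)_43: α=0, u≡16; β=1, v≡41 (mod 43); (16|43)=+1, (41|43)=+1; sign (−1)^0·+1^1·+1^0 = +1.
(289731, 17329 / ℚ) ramifies at {17, 23}: a division algebra.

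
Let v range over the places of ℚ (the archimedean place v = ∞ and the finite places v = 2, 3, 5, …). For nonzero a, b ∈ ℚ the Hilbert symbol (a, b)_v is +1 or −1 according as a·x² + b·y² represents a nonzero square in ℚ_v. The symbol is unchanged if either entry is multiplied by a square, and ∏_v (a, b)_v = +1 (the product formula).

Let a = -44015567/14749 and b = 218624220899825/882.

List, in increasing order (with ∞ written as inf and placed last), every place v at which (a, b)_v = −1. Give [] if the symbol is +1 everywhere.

[2, 7, 17, 29]

(a, b) ≡ (-158627, 754) mod (ℚ^×)²; places V = {2, 3, 5, 7, 13, 17, 29, 31, 43, ∞}.
(a,b)_7: α=-3, u≡6; β=-2, v≡5 (mod 7); (6|7)=-1, (5|7)=-1; sign (−1)^0·-1^-2·-1^-3 = -1.
(a,b)_∞: sgn(-158627)=−, sgn(754)=+, so +1.
(a,b)_5: α=0, u≡2; β=2, v≡4 (mod 5); (2|5)=-1, (4|5)=+1; sign (−1)^0·-1^2·+1^0 = +1.
(a,b)_31: α=1, u≡17; β=2, v≡5 (mod 31); (17|31)=-1, (5|31)=+1; sign (−1)^0·-1^2·+1^1 = +1.
(a,b)_3: α=0, u≡1; β=-2, v≡1 (mod 3); (1|3)=+1, (1|3)=+1; sign (−1)^0·+1^-2·+1^0 = +1.
(a,b)_29: α=0, u≡27; β=1, v≡27 (mod 29); (27|29)=-1, (27|29)=-1; sign (−1)^0·-1^1·-1^0 = -1.
(a,b)_17: α=5, u≡2; β=6, v≡11 (mod 17); (2|17)=+1, (11|17)=-1; sign (−1)^0·+1^6·-1^5 = -1.
(a,b)_2: α=0, β=-1; u≡5, v≡1 (mod 8); ε(u)ε(v)=0·0, αω(v)=0·0, βω(u)=-1·1; sum ≡ 1  ⇒  -1.
(a,b)_13: α=0, u≡4; β=1, v≡5 (mod 13); (4|13)=+1, (5|13)=-1; sign (−1)^0·+1^1·-1^0 = +1.
(a,b)_43: α=-1, u≡36; β=0, v≡15 (mod 43); (36|43)=+1, (15|43)=+1; sign (−1)^0·+1^0·+1^-1 = +1.
|Ram(-158627, 754)| = 4, even; anisotropic at {2, 7, 17, 29}.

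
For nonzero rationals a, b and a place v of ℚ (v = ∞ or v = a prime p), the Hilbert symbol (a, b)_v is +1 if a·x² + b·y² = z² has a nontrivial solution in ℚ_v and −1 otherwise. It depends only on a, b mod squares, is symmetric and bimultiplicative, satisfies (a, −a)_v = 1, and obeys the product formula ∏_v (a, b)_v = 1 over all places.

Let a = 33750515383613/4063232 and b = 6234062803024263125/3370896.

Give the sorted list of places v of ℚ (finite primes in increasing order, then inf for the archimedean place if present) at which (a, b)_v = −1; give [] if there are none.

[2, 19, 29, 31]

(a, b) ≡ (27094, 29) mod (ℚ^×)²; places V = {2, 3, 5, 7, 17, 19, 23, 29, 31, 37, ∞}.
(a,b)_3: α=0, u≡1; β=-6, v≡2 (mod 3); (1|3)=+1, (2|3)=-1; sign (−1)^0·+1^-6·-1^0 = +1.
(a,b)_37: α=4, u≡21; β=4, v≡29 (mod 37); (21|37)=+1, (29|37)=-1; sign (−1)^0·+1^4·-1^4 = +1.
(a,b)_19: α=1, u≡5; β=2, v≡3 (mod 19); (5|19)=+1, (3|19)=-1; sign (−1)^0·+1^2·-1^1 = -1.
(a,b)_2: α=-17, β=-4; u≡3, v≡5 (mod 8); ε(u)ε(v)=1·0, αω(v)=-17·1, βω(u)=-4·1; sum ≡ 1  ⇒  -1.
(a,b)_31: α=-1, u≡17; β=2, v≡30 (mod 31); (17|31)=-1, (30|31)=-1; sign (−1)^0·-1^2·-1^-1 = -1.
(a,b)_23: α=1, u≡5; β=2, v≡16 (mod 23); (5|23)=-1, (16|23)=+1; sign (−1)^0·-1^2·+1^1 = +1.
(a,b)_7: α=2, u≡4; β=0, v≡4 (mod 7); (4|7)=+1, (4|7)=+1; sign (−1)^0·+1^0·+1^2 = +1.
(a,b)_29: α=2, u≡26; β=1, v≡1 (mod 29); (26|29)=-1, (1|29)=+1; sign (−1)^0·-1^1·+1^2 = -1.
(a,b)_5: α=0, u≡4; β=4, v≡1 (mod 5); (4|5)=+1, (1|5)=+1; sign (−1)^0·+1^4·+1^0 = +1.
(a,b)_17: α=0, u≡8; β=-2, v≡10 (mod 17); (8|17)=+1, (10|17)=-1; sign (−1)^0·+1^-2·-1^0 = +1.
(a,b)_∞: sgn(27094)=+, sgn(29)=+, so +1.
(27094, 29 / ℚ) ramifies at {2, 19, 29, 31}: a division algebra.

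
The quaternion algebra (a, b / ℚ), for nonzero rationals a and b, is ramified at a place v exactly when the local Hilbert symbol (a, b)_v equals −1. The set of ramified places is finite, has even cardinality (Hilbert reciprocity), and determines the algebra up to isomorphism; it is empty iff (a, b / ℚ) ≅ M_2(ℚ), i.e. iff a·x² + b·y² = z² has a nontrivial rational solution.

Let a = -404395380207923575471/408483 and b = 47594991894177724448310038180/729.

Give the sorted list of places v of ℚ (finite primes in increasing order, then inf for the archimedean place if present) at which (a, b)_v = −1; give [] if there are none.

Mod squares: a ≡ -7293, b ≡ 37145. Check v ∈ {∞, 2, 3, 5, 7, 11, 13, 17, 19, 23, 31, 37, 41}.
v=41: a=41^-2·(≡40), b=41^0·(≡2) mod 41; (40|41)=+1, (2|41)=+1; (−1)^{-2·0·20}·(+1)^0·(+1)^-2 = +1.
v=23: a=23^4·(≡20), b=23^3·(≡7) mod 23; (20|23)=-1, (7|23)=-1; (−1)^{4·3·11}·(-1)^3·(-1)^4 = -1.
v=∞: -7293 < 0 and 37145 > 0  ⇒  (a,b)_∞ = +1.
v=13: a=13^1·(≡6), b=13^2·(≡1) mod 13; (6|13)=-1, (1|13)=+1; (−1)^{1·2·6}·(-1)^2·(+1)^1 = +1.
v=31: a=31^2·(≡30), b=31^0·(≡16) mod 31; (30|31)=-1, (16|31)=+1; (−1)^{2·0·15}·(-1)^0·(+1)^2 = +1.
v=11: a=11^3·(≡6), b=11^6·(≡4) mod 11; (6|11)=-1, (4|11)=+1; (−1)^{3·6·5}·(-1)^6·(+1)^3 = +1.
v=17: a=17^3·(≡15), b=17^5·(≡4) mod 17; (15|17)=+1, (4|17)=+1; (−1)^{3·5·8}·(+1)^5·(+1)^3 = +1.
v=37: a=37^0·(≡4), b=37^2·(≡7) mod 37; (4|37)=+1, (7|37)=+1; (−1)^{0·2·18}·(+1)^2·(+1)^0 = +1.
v=5: a=5^0·(≡3), b=5^1·(≡4) mod 5; (3|5)=-1, (4|5)=+1; (−1)^{0·1·2}·(-1)^1·(+1)^0 = -1.
v=3: a=3^-5·(≡2), b=3^-6·(≡2) mod 3; (2|3)=-1, (2|3)=-1; (−1)^{-5·-6·1}·(-1)^-6·(-1)^-5 = -1.
v=7: a=7^2·(≡1), b=7^2·(≡6) mod 7; (1|7)=+1, (6|7)=-1; (−1)^{2·2·3}·(+1)^2·(-1)^2 = +1.
v=2: v_2(a)=0, v_2(b)=2; units ≡ 3, 1 (mod 8); ε·ε+αω+βω = 1·0+0·0+2·1 ≡ 0  ⇒  (a,b)_2 = +1.
v=19: a=19^2·(≡8), b=19^3·(≡1) mod 19; (8|19)=-1, (1|19)=+1; (−1)^{2·3·9}·(-1)^3·(+1)^2 = -1.
Ram(-7293, 37145) = {3, 5, 19, 23}; no ℚ_3-point on the conic.

[3, 5, 19, 23]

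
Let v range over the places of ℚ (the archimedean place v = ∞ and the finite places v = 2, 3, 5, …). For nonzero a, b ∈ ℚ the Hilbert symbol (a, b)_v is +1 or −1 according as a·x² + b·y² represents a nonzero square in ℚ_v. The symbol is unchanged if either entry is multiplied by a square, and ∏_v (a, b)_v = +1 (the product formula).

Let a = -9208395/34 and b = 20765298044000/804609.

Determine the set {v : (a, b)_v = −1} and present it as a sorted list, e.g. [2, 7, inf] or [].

[5, 7, 17, 23]

Mod squares: a ≡ -34787270, b ≡ 12710. Check v ∈ {∞, 2, 3, 5, 7, 13, 17, 23, 31, 41, 43, 47}.
v=13: a=13^0·(≡8), b=13^-2·(≡1) mod 13; (8|13)=-1, (1|13)=+1; (−1)^{0·-2·6}·(-1)^-2·(+1)^0 = +1.
v=23: a=23^1·(≡8), b=23^-2·(≡10) mod 23; (8|23)=+1, (10|23)=-1; (−1)^{1·-2·11}·(+1)^-2·(-1)^1 = -1.
v=3: a=3^2·(≡1), b=3^-2·(≡2) mod 3; (1|3)=+1, (2|3)=-1; (−1)^{2·-2·1}·(+1)^-2·(-1)^2 = +1.
v=41: a=41^1·(≡23), b=41^1·(≡20) mod 41; (23|41)=+1, (20|41)=+1; (−1)^{1·1·20}·(+1)^1·(+1)^1 = +1.
v=17: a=17^-1·(≡6), b=17^0·(≡12) mod 17; (6|17)=-1, (12|17)=-1; (−1)^{-1·0·8}·(-1)^0·(-1)^-1 = -1.
v=∞: -34787270 < 0 and 12710 > 0  ⇒  (a,b)_∞ = +1.
v=7: a=7^1·(≡3), b=7^0·(≡6) mod 7; (3|7)=-1, (6|7)=-1; (−1)^{1·0·3}·(-1)^0·(-1)^1 = -1.
v=5: a=5^1·(≡4), b=5^3·(≡3) mod 5; (4|5)=+1, (3|5)=-1; (−1)^{1·3·2}·(+1)^3·(-1)^1 = -1.
v=31: a=31^1·(≡30), b=31^1·(≡28) mod 31; (30|31)=-1, (28|31)=+1; (−1)^{1·1·15}·(-1)^1·(+1)^1 = +1.
v=43: a=43^0·(≡13), b=43^2·(≡25) mod 43; (13|43)=+1, (25|43)=+1; (−1)^{0·2·21}·(+1)^2·(+1)^0 = +1.
v=2: v_2(a)=-1, v_2(b)=5; units ≡ 5, 3 (mod 8); ε·ε+αω+βω = 0·1+-1·1+5·1 ≡ 0  ⇒  (a,b)_2 = +1.
v=47: a=47^0·(≡30), b=47^2·(≡10) mod 47; (30|47)=-1, (10|47)=-1; (−1)^{0·2·23}·(-1)^2·(-1)^0 = +1.
|Ram(-34787270, 12710)| = 4, even; anisotropic at {5, 7, 17, 23}.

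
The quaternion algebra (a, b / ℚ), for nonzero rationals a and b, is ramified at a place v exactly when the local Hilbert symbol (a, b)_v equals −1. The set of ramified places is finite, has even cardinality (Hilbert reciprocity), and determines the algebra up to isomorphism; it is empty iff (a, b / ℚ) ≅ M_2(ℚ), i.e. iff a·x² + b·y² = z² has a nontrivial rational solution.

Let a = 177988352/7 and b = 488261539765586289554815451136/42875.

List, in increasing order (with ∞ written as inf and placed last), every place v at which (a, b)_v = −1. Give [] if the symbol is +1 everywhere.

Mod squares: a ≡ 4866869, b ≡ 32924368785. Check v ∈ {∞, 2, 3, 5, 7, 11, 19, 23, 37, 41, 43}.
v=19: a=19^1·(≡15), b=19^3·(≡15) mod 19; (15|19)=-1, (15|19)=-1; (−1)^{1·3·9}·(-1)^3·(-1)^1 = -1.
v=41: a=41^0·(≡37), b=41^1·(≡25) mod 41; (37|41)=+1, (25|41)=+1; (−1)^{0·1·20}·(+1)^1·(+1)^0 = +1.
v=23: a=23^1·(≡3), b=23^3·(≡8) mod 23; (3|23)=+1, (8|23)=+1; (−1)^{1·3·11}·(+1)^3·(+1)^1 = -1.
v=37: a=37^1·(≡18), b=37^3·(≡25) mod 37; (18|37)=-1, (25|37)=+1; (−1)^{1·3·18}·(-1)^3·(+1)^1 = -1.
v=7: a=7^-1·(≡3), b=7^-3·(≡2) mod 7; (3|7)=-1, (2|7)=+1; (−1)^{-1·-3·3}·(-1)^-3·(+1)^-1 = +1.
v=5: a=5^0·(≡1), b=5^-3·(≡2) mod 5; (1|5)=+1, (2|5)=-1; (−1)^{0·-3·2}·(+1)^-3·(-1)^0 = +1.
v=∞: 4866869 > 0 and 32924368785 > 0  ⇒  (a,b)_∞ = +1.
v=43: a=43^1·(≡12), b=43^3·(≡20) mod 43; (12|43)=-1, (20|43)=-1; (−1)^{1·3·21}·(-1)^3·(-1)^1 = -1.
v=2: v_2(a)=8, v_2(b)=30; units ≡ 5, 1 (mod 8); ε·ε+αω+βω = 0·0+8·0+30·1 ≡ 0  ⇒  (a,b)_2 = +1.
v=3: a=3^0·(≡2), b=3^1·(≡1) mod 3; (2|3)=-1, (1|3)=+1; (−1)^{0·1·1}·(-1)^1·(+1)^0 = -1.
v=11: a=11^0·(≡2), b=11^1·(≡3) mod 11; (2|11)=-1, (3|11)=+1; (−1)^{0·1·5}·(-1)^1·(+1)^0 = -1.
Ram(4866869, 32924368785) = {3, 11, 19, 23, 37, 43}; no ℚ_3-point on the conic.

[3, 11, 19, 23, 37, 43]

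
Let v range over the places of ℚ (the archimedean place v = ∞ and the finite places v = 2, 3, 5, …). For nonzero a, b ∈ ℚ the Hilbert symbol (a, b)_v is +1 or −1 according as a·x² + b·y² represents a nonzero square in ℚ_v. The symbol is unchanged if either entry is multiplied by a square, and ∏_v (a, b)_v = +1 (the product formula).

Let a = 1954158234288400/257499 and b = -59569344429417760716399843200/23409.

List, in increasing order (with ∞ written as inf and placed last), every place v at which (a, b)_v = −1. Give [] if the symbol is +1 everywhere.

[2, 31]

Mod squares: a ≡ 8415539, b ≡ -580382. Check v ∈ {∞, 2, 3, 5, 7, 11, 17, 19, 23, 29, 31, 37}.
v=11: a=11^-1·(≡8), b=11^1·(≡5) mod 11; (8|11)=-1, (5|11)=+1; (−1)^{-1·1·5}·(-1)^1·(+1)^-1 = +1.
v=31: a=31^1·(≡4), b=31^3·(≡28) mod 31; (4|31)=+1, (28|31)=+1; (−1)^{1·3·15}·(+1)^3·(+1)^1 = -1.
v=19: a=19^4·(≡14), b=19^4·(≡9) mod 19; (14|19)=-1, (9|19)=+1; (−1)^{4·4·9}·(-1)^4·(+1)^4 = +1.
v=17: a=17^-2·(≡7), b=17^-2·(≡2) mod 17; (7|17)=-1, (2|17)=+1; (−1)^{-2·-2·8}·(-1)^-2·(+1)^-2 = +1.
v=5: a=5^2·(≡4), b=5^2·(≡3) mod 5; (4|5)=+1, (3|5)=-1; (−1)^{2·2·2}·(+1)^2·(-1)^2 = +1.
v=29: a=29^1·(≡21), b=29^4·(≡20) mod 29; (21|29)=-1, (20|29)=+1; (−1)^{1·4·14}·(-1)^4·(+1)^1 = +1.
v=∞: 8415539 > 0 and -580382 < 0  ⇒  (a,b)_∞ = +1.
v=37: a=37^1·(≡17), b=37^3·(≡6) mod 37; (17|37)=-1, (6|37)=-1; (−1)^{1·3·18}·(-1)^3·(-1)^1 = +1.
v=3: a=3^-4·(≡2), b=3^-4·(≡1) mod 3; (2|3)=-1, (1|3)=+1; (−1)^{-4·-4·1}·(-1)^-4·(+1)^-4 = +1.
v=23: a=23^1·(≡1), b=23^3·(≡15) mod 23; (1|23)=+1, (15|23)=-1; (−1)^{1·3·11}·(+1)^3·(-1)^1 = +1.
v=7: a=7^2·(≡6), b=7^0·(≡1) mod 7; (6|7)=-1, (1|7)=+1; (−1)^{2·0·3}·(-1)^0·(+1)^2 = +1.
v=2: v_2(a)=4, v_2(b)=7; units ≡ 3, 1 (mod 8); ε·ε+αω+βω = 1·0+4·0+7·1 ≡ 1  ⇒  (a,b)_2 = -1.
Ram(8415539, -580382) = {2, 31}; no ℚ_2-point on the conic.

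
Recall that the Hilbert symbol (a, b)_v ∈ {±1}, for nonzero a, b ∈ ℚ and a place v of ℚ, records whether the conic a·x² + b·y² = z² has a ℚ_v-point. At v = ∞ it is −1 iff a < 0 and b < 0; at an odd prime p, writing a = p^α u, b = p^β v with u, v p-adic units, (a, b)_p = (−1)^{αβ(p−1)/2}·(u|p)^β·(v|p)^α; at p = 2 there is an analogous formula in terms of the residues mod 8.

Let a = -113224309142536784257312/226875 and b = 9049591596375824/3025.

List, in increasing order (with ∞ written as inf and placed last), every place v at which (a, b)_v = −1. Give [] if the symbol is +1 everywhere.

[3, 13]

Mod squares: a ≡ -781014, b ≡ 13889. Check v ∈ {∞, 2, 3, 5, 11, 13, 17, 19, 31, 43}.
v=17: a=17^1·(≡8), b=17^1·(≡13) mod 17; (8|17)=+1, (13|17)=+1; (−1)^{1·1·8}·(+1)^1·(+1)^1 = +1.
v=3: a=3^-1·(≡2), b=3^0·(≡2) mod 3; (2|3)=-1, (2|3)=-1; (−1)^{-1·0·1}·(-1)^0·(-1)^-1 = -1.
v=31: a=31^1·(≡9), b=31^0·(≡18) mod 31; (9|31)=+1, (18|31)=+1; (−1)^{1·0·15}·(+1)^0·(+1)^1 = +1.
v=13: a=13^3·(≡7), b=13^2·(≡6) mod 13; (7|13)=-1, (6|13)=-1; (−1)^{3·2·6}·(-1)^2·(-1)^3 = -1.
v=43: a=43^4·(≡9), b=43^3·(≡2) mod 43; (9|43)=+1, (2|43)=-1; (−1)^{4·3·21}·(+1)^3·(-1)^4 = +1.
v=5: a=5^-4·(≡1), b=5^-2·(≡4) mod 5; (1|5)=+1, (4|5)=+1; (−1)^{-4·-2·2}·(+1)^-2·(+1)^-4 = +1.
v=∞: -781014 < 0 and 13889 > 0  ⇒  (a,b)_∞ = +1.
v=11: a=11^-2·(≡10), b=11^-2·(≡7) mod 11; (10|11)=-1, (7|11)=-1; (−1)^{-2·-2·5}·(-1)^-2·(-1)^-2 = +1.
v=2: v_2(a)=5, v_2(b)=4; units ≡ 5, 1 (mod 8); ε·ε+αω+βω = 0·0+5·0+4·1 ≡ 0  ⇒  (a,b)_2 = +1.
v=19: a=19^7·(≡10), b=19^5·(≡5) mod 19; (10|19)=-1, (5|19)=+1; (−1)^{7·5·9}·(-1)^5·(+1)^7 = +1.
|Ram(-781014, 13889)| = 2, even; anisotropic at {3, 13}.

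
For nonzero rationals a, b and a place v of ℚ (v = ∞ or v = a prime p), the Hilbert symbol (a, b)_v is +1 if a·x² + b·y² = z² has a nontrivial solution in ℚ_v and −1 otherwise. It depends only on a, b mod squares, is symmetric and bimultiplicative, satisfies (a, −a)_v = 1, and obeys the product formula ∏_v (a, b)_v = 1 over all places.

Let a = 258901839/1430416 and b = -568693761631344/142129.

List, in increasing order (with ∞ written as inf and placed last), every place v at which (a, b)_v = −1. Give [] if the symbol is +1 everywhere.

[3, 41]

Mod squares: a ≡ 65231, b ≡ -5417369319. Check v ∈ {∞, 2, 3, 7, 13, 19, 23, 29, 31, 37, 41, 43, 47}.
v=43: a=43^1·(≡32), b=43^1·(≡6) mod 43; (32|43)=-1, (6|43)=+1; (−1)^{1·1·21}·(-1)^1·(+1)^1 = +1.
v=13: a=13^-2·(≡1), b=13^-2·(≡6) mod 13; (1|13)=+1, (6|13)=-1; (−1)^{-2·-2·6}·(+1)^-2·(-1)^-2 = +1.
v=31: a=31^0·(≡16), b=31^1·(≡7) mod 31; (16|31)=+1, (7|31)=+1; (−1)^{0·1·15}·(+1)^1·(+1)^0 = +1.
v=∞: 65231 > 0 and -5417369319 < 0  ⇒  (a,b)_∞ = +1.
v=41: a=41^1·(≡8), b=41^1·(≡7) mod 41; (8|41)=+1, (7|41)=-1; (−1)^{1·1·20}·(+1)^1·(-1)^1 = -1.
v=23: a=23^-2·(≡3), b=23^0·(≡4) mod 23; (3|23)=+1, (4|23)=+1; (−1)^{-2·0·11}·(+1)^0·(+1)^-2 = +1.
v=37: a=37^1·(≡14), b=37^1·(≡2) mod 37; (14|37)=-1, (2|37)=-1; (−1)^{1·1·18}·(-1)^1·(-1)^1 = +1.
v=19: a=19^0·(≡11), b=19^1·(≡8) mod 19; (11|19)=+1, (8|19)=-1; (−1)^{0·1·9}·(+1)^1·(-1)^0 = +1.
v=29: a=29^0·(≡27), b=29^-2·(≡27) mod 29; (27|29)=-1, (27|29)=-1; (−1)^{0·-2·14}·(-1)^-2·(-1)^0 = +1.
v=2: v_2(a)=-4, v_2(b)=4; units ≡ 7, 1 (mod 8); ε·ε+αω+βω = 1·0+-4·0+4·0 ≡ 0  ⇒  (a,b)_2 = +1.
v=7: a=7^2·(≡6), b=7^0·(≡1) mod 7; (6|7)=-1, (1|7)=+1; (−1)^{2·0·3}·(-1)^0·(+1)^2 = +1.
v=3: a=3^4·(≡2), b=3^9·(≡2) mod 3; (2|3)=-1, (2|3)=-1; (−1)^{4·9·1}·(-1)^9·(-1)^4 = -1.
v=47: a=47^0·(≡2), b=47^1·(≡22) mod 47; (2|47)=+1, (22|47)=-1; (−1)^{0·1·23}·(+1)^1·(-1)^0 = +1.
Ram(65231, -5417369319) = {3, 41}; no ℚ_3-point on the conic.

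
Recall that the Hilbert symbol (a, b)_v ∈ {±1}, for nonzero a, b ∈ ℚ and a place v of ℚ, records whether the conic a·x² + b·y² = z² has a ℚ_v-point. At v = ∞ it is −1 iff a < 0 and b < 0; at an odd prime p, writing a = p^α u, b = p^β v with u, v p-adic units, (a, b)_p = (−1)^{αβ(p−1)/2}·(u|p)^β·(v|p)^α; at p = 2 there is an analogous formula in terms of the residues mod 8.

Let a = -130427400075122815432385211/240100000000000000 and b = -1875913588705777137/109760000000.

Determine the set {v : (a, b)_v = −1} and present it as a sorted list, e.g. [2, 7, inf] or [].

[3, 11, 19, inf]

Mod squares: a ≡ -10659, b ≡ -595. Check v ∈ {∞, 2, 3, 5, 7, 11, 17, 19, 37, 43}.
v=11: a=11^3·(≡10), b=11^2·(≡10) mod 11; (10|11)=-1, (10|11)=-1; (−1)^{3·2·5}·(-1)^2·(-1)^3 = -1.
v=3: a=3^11·(≡2), b=3^6·(≡2) mod 3; (2|3)=-1, (2|3)=-1; (−1)^{11·6·1}·(-1)^6·(-1)^11 = -1.
v=∞: -10659 < 0 and -595 < 0  ⇒  (a,b)_∞ = -1.
v=43: a=43^2·(≡42), b=43^2·(≡37) mod 43; (42|43)=-1, (37|43)=-1; (−1)^{2·2·21}·(-1)^2·(-1)^2 = +1.
v=37: a=37^6·(≡10), b=37^4·(≡10) mod 37; (10|37)=+1, (10|37)=+1; (−1)^{6·4·18}·(+1)^4·(+1)^6 = +1.
v=17: a=17^1·(≡15), b=17^1·(≡13) mod 17; (15|17)=+1, (13|17)=+1; (−1)^{1·1·8}·(+1)^1·(+1)^1 = +1.
v=19: a=19^3·(≡16), b=19^2·(≡15) mod 19; (16|19)=+1, (15|19)=-1; (−1)^{3·2·9}·(+1)^2·(-1)^3 = -1.
v=5: a=5^-14·(≡1), b=5^-7·(≡1) mod 5; (1|5)=+1, (1|5)=+1; (−1)^{-14·-7·2}·(+1)^-7·(+1)^-14 = +1.
v=7: a=7^-4·(≡4), b=7^-3·(≡3) mod 7; (4|7)=+1, (3|7)=-1; (−1)^{-4·-3·3}·(+1)^-3·(-1)^-4 = +1.
v=2: v_2(a)=-14, v_2(b)=-12; units ≡ 5, 5 (mod 8); ε·ε+αω+βω = 0·0+-14·1+-12·1 ≡ 0  ⇒  (a,b)_2 = +1.
|Ram(-10659, -595)| = 4, even; anisotropic at {3, 11, 19, ∞}.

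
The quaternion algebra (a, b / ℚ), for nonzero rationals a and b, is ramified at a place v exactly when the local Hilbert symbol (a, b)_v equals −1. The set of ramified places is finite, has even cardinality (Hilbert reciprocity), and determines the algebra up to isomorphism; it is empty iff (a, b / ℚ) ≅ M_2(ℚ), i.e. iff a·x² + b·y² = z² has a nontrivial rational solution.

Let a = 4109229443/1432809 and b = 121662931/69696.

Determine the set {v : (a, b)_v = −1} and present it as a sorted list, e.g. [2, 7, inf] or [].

(a, b) ≡ (16907, 2491) mod (ℚ^×)²; places V = {2, 3, 7, 11, 13, 17, 19, 29, 47, 53, ∞}.
(a,b)_13: α=0, u≡7; β=2, v≡8 (mod 13); (7|13)=-1, (8|13)=-1; sign (−1)^0·-1^2·-1^0 = +1.
(a,b)_19: α=-2, u≡11; β=0, v≡15 (mod 19); (11|19)=+1, (15|19)=-1; sign (−1)^0·+1^0·-1^-2 = +1.
(a,b)_29: α=3, u≡14; β=0, v≡8 (mod 29); (14|29)=-1, (8|29)=-1; sign (−1)^0·-1^0·-1^3 = -1.
(a,b)_∞: sgn(16907)=+, sgn(2491)=+, so +1.
(a,b)_53: α=1, u≡29; β=1, v≡44 (mod 53); (29|53)=+1, (44|53)=+1; sign (−1)^0·+1^1·+1^1 = +1.
(a,b)_3: α=-4, u≡2; β=-2, v≡1 (mod 3); (2|3)=-1, (1|3)=+1; sign (−1)^0·-1^-2·+1^-4 = +1.
(a,b)_47: α=0, u≡9; β=1, v≡28 (mod 47); (9|47)=+1, (28|47)=+1; sign (−1)^0·+1^1·+1^0 = +1.
(a,b)_2: α=0, β=-6; u≡3, v≡3 (mod 8); ε(u)ε(v)=1·1, αω(v)=0·1, βω(u)=-6·1; sum ≡ 1  ⇒  -1.
(a,b)_7: α=-2, u≡2; β=0, v≡3 (mod 7); (2|7)=+1, (3|7)=-1; sign (−1)^0·+1^0·-1^-2 = +1.
(a,b)_11: α=1, u≡8; β=-2, v≡4 (mod 11); (8|11)=-1, (4|11)=+1; sign (−1)^0·-1^-2·+1^1 = +1.
(a,b)_17: α=2, u≡15; β=2, v≡15 (mod 17); (15|17)=+1, (15|17)=+1; sign (−1)^0·+1^2·+1^2 = +1.
(16907, 2491 / ℚ) ramifies at {2, 29}: a division algebra.

[2, 29]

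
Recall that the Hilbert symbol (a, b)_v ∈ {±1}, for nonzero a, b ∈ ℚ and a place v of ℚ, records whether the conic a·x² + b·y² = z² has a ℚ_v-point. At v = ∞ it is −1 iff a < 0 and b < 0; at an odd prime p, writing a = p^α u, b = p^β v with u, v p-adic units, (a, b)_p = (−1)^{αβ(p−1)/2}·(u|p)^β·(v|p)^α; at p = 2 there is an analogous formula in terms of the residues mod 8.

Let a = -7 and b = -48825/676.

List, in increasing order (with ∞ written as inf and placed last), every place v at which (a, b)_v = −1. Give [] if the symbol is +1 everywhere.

[31, inf]

Mod squares: a ≡ -7, b ≡ -217. Check v ∈ {∞, 2, 3, 5, 7, 13, 31}.
v=∞: -7 < 0 and -217 < 0  ⇒  (a,b)_∞ = -1.
v=7: a=7^1·(≡6), b=7^1·(≡1) mod 7; (6|7)=-1, (1|7)=+1; (−1)^{1·1·3}·(-1)^1·(+1)^1 = +1.
v=3: a=3^0·(≡2), b=3^2·(≡2) mod 3; (2|3)=-1, (2|3)=-1; (−1)^{0·2·1}·(-1)^2·(-1)^0 = +1.
v=2: v_2(a)=0, v_2(b)=-2; units ≡ 1, 7 (mod 8); ε·ε+αω+βω = 0·1+0·0+-2·0 ≡ 0  ⇒  (a,b)_2 = +1.
v=5: a=5^0·(≡3), b=5^2·(≡2) mod 5; (3|5)=-1, (2|5)=-1; (−1)^{0·2·2}·(-1)^2·(-1)^0 = +1.
v=13: a=13^0·(≡6), b=13^-2·(≡4) mod 13; (6|13)=-1, (4|13)=+1; (−1)^{0·-2·6}·(-1)^-2·(+1)^0 = +1.
v=31: a=31^0·(≡24), b=31^1·(≡30) mod 31; (24|31)=-1, (30|31)=-1; (−1)^{0·1·15}·(-1)^1·(-1)^0 = -1.
|Ram(-7, -217)| = 2, even; anisotropic at {31, ∞}.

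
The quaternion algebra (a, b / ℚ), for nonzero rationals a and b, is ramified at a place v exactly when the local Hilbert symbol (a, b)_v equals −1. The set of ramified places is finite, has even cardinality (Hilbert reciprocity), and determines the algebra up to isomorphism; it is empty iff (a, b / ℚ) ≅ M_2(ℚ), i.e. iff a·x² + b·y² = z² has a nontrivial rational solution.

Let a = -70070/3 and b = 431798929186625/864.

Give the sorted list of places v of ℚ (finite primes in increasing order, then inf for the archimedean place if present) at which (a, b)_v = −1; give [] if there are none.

(a, b) ≡ (-4290, 3990) mod (ℚ^×)²; places V = {2, 3, 5, 7, 11, 13, 19, 23, ∞}.
(a,b)_11: α=1, u≡7; β=2, v≡8 (mod 11); (7|11)=-1, (8|11)=-1; sign (−1)^0·-1^2·-1^1 = -1.
(a,b)_3: α=-1, u≡1; β=-3, v≡1 (mod 3); (1|3)=+1, (1|3)=+1; sign (−1)^1·+1^-3·+1^-1 = -1.
(a,b)_∞: sgn(-4290)=−, sgn(3990)=+, so +1.
(a,b)_2: α=1, β=-5; u≡7, v≡3 (mod 8); ε(u)ε(v)=1·1, αω(v)=1·1, βω(u)=-5·0; sum ≡ 0  ⇒  +1.
(a,b)_7: α=2, u≡4; β=5, v≡3 (mod 7); (4|7)=+1, (3|7)=-1; sign (−1)^0·+1^5·-1^2 = +1.
(a,b)_5: α=1, u≡2; β=3, v≡2 (mod 5); (2|5)=-1, (2|5)=-1; sign (−1)^0·-1^3·-1^1 = +1.
(a,b)_23: α=0, u≡19; β=2, v≡21 (mod 23); (19|23)=-1, (21|23)=-1; sign (−1)^0·-1^2·-1^0 = +1.
(a,b)_19: α=0, u≡7; β=1, v≡1 (mod 19); (7|19)=+1, (1|19)=+1; sign (−1)^0·+1^1·+1^0 = +1.
(a,b)_13: α=1, u≡6; β=2, v≡9 (mod 13); (6|13)=-1, (9|13)=+1; sign (−1)^0·-1^2·+1^1 = +1.
Ram(-4290, 3990) = {3, 11}; no ℚ_3-point on the conic.

[3, 11]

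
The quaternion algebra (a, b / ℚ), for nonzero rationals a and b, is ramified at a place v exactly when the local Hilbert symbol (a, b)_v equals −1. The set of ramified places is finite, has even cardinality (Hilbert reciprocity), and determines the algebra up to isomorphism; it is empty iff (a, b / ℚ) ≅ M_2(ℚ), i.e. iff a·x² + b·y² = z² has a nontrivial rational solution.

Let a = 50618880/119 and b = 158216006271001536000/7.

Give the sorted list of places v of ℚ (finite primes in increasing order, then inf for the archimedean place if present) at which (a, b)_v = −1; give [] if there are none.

[2, 7, 13, 17]

Mod squares: a ≡ 15470, b ≡ 170170. Check v ∈ {∞, 2, 3, 5, 7, 11, 13, 17}.
v=5: a=5^1·(≡4), b=5^3·(≡4) mod 5; (4|5)=+1, (4|5)=+1; (−1)^{1·3·2}·(+1)^3·(+1)^1 = +1.
v=2: v_2(a)=9, v_2(b)=9; units ≡ 7, 5 (mod 8); ε·ε+αω+βω = 1·0+9·1+9·0 ≡ 1  ⇒  (a,b)_2 = -1.
v=17: a=17^-1·(≡15), b=17^3·(≡7) mod 17; (15|17)=+1, (7|17)=-1; (−1)^{-1·3·8}·(+1)^3·(-1)^-1 = -1.
v=3: a=3^2·(≡2), b=3^6·(≡1) mod 3; (2|3)=-1, (1|3)=+1; (−1)^{2·6·1}·(-1)^6·(+1)^2 = +1.
v=11: a=11^0·(≡9), b=11^1·(≡9) mod 11; (9|11)=+1, (9|11)=+1; (−1)^{0·1·5}·(+1)^1·(+1)^0 = +1.
v=13: a=13^3·(≡2), b=13^7·(≡4) mod 13; (2|13)=-1, (4|13)=+1; (−1)^{3·7·6}·(-1)^7·(+1)^3 = -1.
v=∞: 15470 > 0 and 170170 > 0  ⇒  (a,b)_∞ = +1.
v=7: a=7^-1·(≡6), b=7^-1·(≡3) mod 7; (6|7)=-1, (3|7)=-1; (−1)^{-1·-1·3}·(-1)^-1·(-1)^-1 = -1.
(15470, 170170 / ℚ) ramifies at {2, 7, 13, 17}: a division algebra.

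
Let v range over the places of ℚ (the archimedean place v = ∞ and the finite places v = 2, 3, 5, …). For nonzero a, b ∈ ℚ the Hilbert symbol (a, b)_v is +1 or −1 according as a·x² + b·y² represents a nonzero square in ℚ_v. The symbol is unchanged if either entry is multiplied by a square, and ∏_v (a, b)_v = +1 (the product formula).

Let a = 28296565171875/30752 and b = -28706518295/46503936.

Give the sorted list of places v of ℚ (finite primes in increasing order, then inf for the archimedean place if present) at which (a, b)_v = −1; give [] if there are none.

Mod squares: a ≡ 22, b ≡ -2730. Check v ∈ {∞, 2, 3, 5, 7, 11, 13, 29, 31, 47}.
v=3: a=3^2·(≡1), b=3^-3·(≡2) mod 3; (1|3)=+1, (2|3)=-1; (−1)^{2·-3·1}·(+1)^-3·(-1)^2 = +1.
v=5: a=5^6·(≡3), b=5^1·(≡1) mod 5; (3|5)=-1, (1|5)=+1; (−1)^{6·1·2}·(-1)^1·(+1)^6 = -1.
v=∞: 22 > 0 and -2730 < 0  ⇒  (a,b)_∞ = +1.
v=11: a=11^1·(≡10), b=11^0·(≡3) mod 11; (10|11)=-1, (3|11)=+1; (−1)^{1·0·5}·(-1)^0·(+1)^1 = +1.
v=29: a=29^0·(≡13), b=29^-2·(≡5) mod 29; (13|29)=+1, (5|29)=+1; (−1)^{0·-2·14}·(+1)^-2·(+1)^0 = +1.
v=47: a=47^2·(≡44), b=47^2·(≡43) mod 47; (44|47)=-1, (43|47)=-1; (−1)^{2·2·23}·(-1)^2·(-1)^2 = +1.
v=31: a=31^-2·(≡6), b=31^0·(≡6) mod 31; (6|31)=-1, (6|31)=-1; (−1)^{-2·0·15}·(-1)^0·(-1)^-2 = +1.
v=2: v_2(a)=-5, v_2(b)=-11; units ≡ 3, 3 (mod 8); ε·ε+αω+βω = 1·1+-5·1+-11·1 ≡ 1  ⇒  (a,b)_2 = -1.
v=13: a=13^2·(≡4), b=13^5·(≡2) mod 13; (4|13)=+1, (2|13)=-1; (−1)^{2·5·6}·(+1)^5·(-1)^2 = +1.
v=7: a=7^2·(≡4), b=7^1·(≡2) mod 7; (4|7)=+1, (2|7)=+1; (−1)^{2·1·3}·(+1)^1·(+1)^2 = +1.
|Ram(22, -2730)| = 2, even; anisotropic at {2, 5}.

[2, 5]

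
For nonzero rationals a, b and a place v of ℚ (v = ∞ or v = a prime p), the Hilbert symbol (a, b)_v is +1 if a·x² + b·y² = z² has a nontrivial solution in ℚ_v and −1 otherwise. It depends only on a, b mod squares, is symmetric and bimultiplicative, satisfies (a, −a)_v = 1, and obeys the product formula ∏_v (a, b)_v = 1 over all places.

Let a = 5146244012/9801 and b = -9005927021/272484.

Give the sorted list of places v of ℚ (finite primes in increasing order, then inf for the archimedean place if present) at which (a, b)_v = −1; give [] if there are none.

[2, 7, 13, 17]

Mod squares: a ≡ 155363, b ≡ -1087541. Check v ∈ {∞, 2, 3, 7, 11, 13, 17, 19, 29, 37}.
v=3: a=3^-4·(≡2), b=3^-4·(≡1) mod 3; (2|3)=-1, (1|3)=+1; (−1)^{-4·-4·1}·(-1)^-4·(+1)^-4 = +1.
v=29: a=29^0·(≡27), b=29^-2·(≡8) mod 29; (27|29)=-1, (8|29)=-1; (−1)^{0·-2·14}·(-1)^-2·(-1)^0 = +1.
v=37: a=37^1·(≡15), b=37^1·(≡32) mod 37; (15|37)=-1, (32|37)=-1; (−1)^{1·1·18}·(-1)^1·(-1)^1 = +1.
v=17: a=17^1·(≡7), b=17^1·(≡8) mod 17; (7|17)=-1, (8|17)=+1; (−1)^{1·1·8}·(-1)^1·(+1)^1 = -1.
v=11: a=11^-2·(≡2), b=11^0·(≡10) mod 11; (2|11)=-1, (10|11)=-1; (−1)^{-2·0·5}·(-1)^0·(-1)^-2 = +1.
v=19: a=19^1·(≡9), b=19^1·(≡18) mod 19; (9|19)=+1, (18|19)=-1; (−1)^{1·1·9}·(+1)^1·(-1)^1 = +1.
v=∞: 155363 > 0 and -1087541 < 0  ⇒  (a,b)_∞ = +1.
v=13: a=13^3·(≡9), b=13^3·(≡8) mod 13; (9|13)=+1, (8|13)=-1; (−1)^{3·3·6}·(+1)^3·(-1)^3 = -1.
v=2: v_2(a)=2, v_2(b)=-2; units ≡ 3, 3 (mod 8); ε·ε+αω+βω = 1·1+2·1+-2·1 ≡ 1  ⇒  (a,b)_2 = -1.
v=7: a=7^2·(≡6), b=7^3·(≡1) mod 7; (6|7)=-1, (1|7)=+1; (−1)^{2·3·3}·(-1)^3·(+1)^2 = -1.
(155363, -1087541 / ℚ) ramifies at {2, 7, 13, 17}: a division algebra.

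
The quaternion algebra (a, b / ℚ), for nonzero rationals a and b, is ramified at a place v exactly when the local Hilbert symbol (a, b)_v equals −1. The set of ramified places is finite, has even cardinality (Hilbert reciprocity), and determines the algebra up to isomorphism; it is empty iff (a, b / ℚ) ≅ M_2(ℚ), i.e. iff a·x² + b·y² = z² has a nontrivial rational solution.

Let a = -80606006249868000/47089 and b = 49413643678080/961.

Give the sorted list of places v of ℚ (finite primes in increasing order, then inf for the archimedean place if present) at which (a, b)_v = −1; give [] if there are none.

(a, b) ≡ (-3230, 93670) mod (ℚ^×)²; places V = {2, 3, 5, 7, 11, 17, 19, 29, 31, ∞}.
(a,b)_29: α=4, u≡2; β=3, v≡27 (mod 29); (2|29)=-1, (27|29)=-1; sign (−1)^0·-1^3·-1^4 = -1.
(a,b)_19: α=1, u≡4; β=1, v≡16 (mod 19); (4|19)=+1, (16|19)=+1; sign (−1)^1·+1^1·+1^1 = -1.
(a,b)_11: α=2, u≡5; β=2, v≡5 (mod 11); (5|11)=+1, (5|11)=+1; sign (−1)^0·+1^2·+1^2 = +1.
(a,b)_5: α=3, u≡4; β=1, v≡1 (mod 5); (4|5)=+1, (1|5)=+1; sign (−1)^0·+1^1·+1^3 = +1.
(a,b)_31: α=-2, u≡7; β=-2, v≡16 (mod 31); (7|31)=+1, (16|31)=+1; sign (−1)^0·+1^-2·+1^-2 = +1.
(a,b)_17: α=1, u≡7; β=1, v≡4 (mod 17); (7|17)=-1, (4|17)=+1; sign (−1)^0·-1^1·+1^1 = -1.
(a,b)_2: α=5, β=7; u≡1, v≡3 (mod 8); ε(u)ε(v)=0·1, αω(v)=5·1, βω(u)=7·0; sum ≡ 1  ⇒  -1.
(a,b)_3: α=6, u≡1; β=4, v≡1 (mod 3); (1|3)=+1, (1|3)=+1; sign (−1)^0·+1^4·+1^6 = +1.
(a,b)_7: α=-2, u≡4; β=0, v≡5 (mod 7); (4|7)=+1, (5|7)=-1; sign (−1)^0·+1^0·-1^-2 = +1.
(a,b)_∞: sgn(-3230)=−, sgn(93670)=+, so +1.
(-3230, 93670 / ℚ) ramifies at {2, 17, 19, 29}: a division algebra.

[2, 17, 19, 29]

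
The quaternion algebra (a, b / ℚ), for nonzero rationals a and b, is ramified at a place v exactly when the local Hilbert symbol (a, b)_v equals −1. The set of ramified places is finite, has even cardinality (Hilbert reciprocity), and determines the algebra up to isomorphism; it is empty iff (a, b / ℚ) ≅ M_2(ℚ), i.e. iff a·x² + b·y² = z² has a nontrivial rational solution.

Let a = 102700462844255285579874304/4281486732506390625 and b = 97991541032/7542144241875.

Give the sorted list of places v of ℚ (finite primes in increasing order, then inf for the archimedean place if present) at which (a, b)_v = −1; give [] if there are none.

(a, b) ≡ (46189, 7854) mod (ℚ^×)²; places V = {2, 3, 5, 7, 11, 13, 17, 19, 23, 29, ∞}.
(a,b)_13: α=1, u≡4; β=0, v≡11 (mod 13); (4|13)=+1, (11|13)=-1; sign (−1)^0·+1^0·-1^1 = -1.
(a,b)_7: α=4, u≡5; β=3, v≡2 (mod 7); (5|7)=-1, (2|7)=+1; sign (−1)^0·-1^3·+1^4 = -1.
(a,b)_3: α=-18, u≡1; β=-15, v≡2 (mod 3); (1|3)=+1, (2|3)=-1; sign (−1)^0·+1^-15·-1^-18 = +1.
(a,b)_2: α=18, β=3; u≡5, v≡7 (mod 8); ε(u)ε(v)=0·1, αω(v)=18·0, βω(u)=3·1; sum ≡ 1  ⇒  -1.
(a,b)_29: α=-4, u≡10; β=-2, v≡24 (mod 29); (10|29)=-1, (24|29)=+1; sign (−1)^0·-1^-2·+1^-4 = +1.
(a,b)_11: α=3, u≡7; β=1, v≡6 (mod 11); (7|11)=-1, (6|11)=-1; sign (−1)^1·-1^1·-1^3 = -1.
(a,b)_17: α=3, u≡10; β=1, v≡6 (mod 17); (10|17)=-1, (6|17)=-1; sign (−1)^0·-1^1·-1^3 = +1.
(a,b)_∞: sgn(46189)=+, sgn(7854)=+, so +1.
(a,b)_5: α=-6, u≡1; β=-4, v≡1 (mod 5); (1|5)=+1, (1|5)=+1; sign (−1)^0·+1^-4·+1^-6 = +1.
(a,b)_19: α=3, u≡15; β=2, v≡7 (mod 19); (15|19)=-1, (7|19)=+1; sign (−1)^0·-1^2·+1^3 = +1.
(a,b)_23: α=4, u≡17; β=2, v≡20 (mod 23); (17|23)=-1, (20|23)=-1; sign (−1)^0·-1^2·-1^4 = +1.
|Ram(46189, 7854)| = 4, even; anisotropic at {2, 7, 11, 13}.

[2, 7, 11, 13]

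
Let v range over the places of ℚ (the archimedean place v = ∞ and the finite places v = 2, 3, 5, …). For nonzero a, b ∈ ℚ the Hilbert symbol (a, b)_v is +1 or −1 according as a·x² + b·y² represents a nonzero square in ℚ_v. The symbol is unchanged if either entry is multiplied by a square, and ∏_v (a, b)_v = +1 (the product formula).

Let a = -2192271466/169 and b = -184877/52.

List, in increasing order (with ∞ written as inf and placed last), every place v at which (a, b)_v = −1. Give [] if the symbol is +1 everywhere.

[2, 11, 13, inf]

Mod squares: a ≡ -154, b ≡ -1001. Check v ∈ {∞, 2, 7, 11, 13}.
v=∞: -154 < 0 and -1001 < 0  ⇒  (a,b)_∞ = -1.
v=11: a=11^3·(≡8), b=11^1·(≡7) mod 11; (8|11)=-1, (7|11)=-1; (−1)^{3·1·5}·(-1)^1·(-1)^3 = -1.
v=2: v_2(a)=1, v_2(b)=-2; units ≡ 3, 7 (mod 8); ε·ε+αω+βω = 1·1+1·0+-2·1 ≡ 1  ⇒  (a,b)_2 = -1.
v=7: a=7^7·(≡5), b=7^5·(≡1) mod 7; (5|7)=-1, (1|7)=+1; (−1)^{7·5·3}·(-1)^5·(+1)^7 = +1.
v=13: a=13^-2·(≡5), b=13^-1·(≡12) mod 13; (5|13)=-1, (12|13)=+1; (−1)^{-2·-1·6}·(-1)^-1·(+1)^-2 = -1.
|Ram(-154, -1001)| = 4, even; anisotropic at {2, 11, 13, ∞}.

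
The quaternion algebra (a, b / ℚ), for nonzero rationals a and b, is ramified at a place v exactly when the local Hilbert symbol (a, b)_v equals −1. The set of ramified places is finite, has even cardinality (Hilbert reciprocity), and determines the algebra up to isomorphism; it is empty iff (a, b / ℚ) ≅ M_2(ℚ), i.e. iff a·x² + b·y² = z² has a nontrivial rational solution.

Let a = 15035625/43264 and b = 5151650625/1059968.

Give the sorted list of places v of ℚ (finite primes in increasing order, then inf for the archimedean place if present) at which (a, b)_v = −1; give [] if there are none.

[3, 11]

(a, b) ≡ (33, 2) mod (ℚ^×)²; places V = {2, 3, 5, 7, 11, 13, 29, ∞}.
(a,b)_2: α=-8, β=-7; u≡1, v≡1 (mod 8); ε(u)ε(v)=0·0, αω(v)=-8·0, βω(u)=-7·0; sum ≡ 0  ⇒  +1.
(a,b)_13: α=-2, u≡8; β=-2, v≡5 (mod 13); (8|13)=-1, (5|13)=-1; sign (−1)^0·-1^-2·-1^-2 = +1.
(a,b)_11: α=1, u≡4; β=2, v≡6 (mod 11); (4|11)=+1, (6|11)=-1; sign (−1)^0·+1^2·-1^1 = -1.
(a,b)_7: α=0, u≡6; β=-2, v≡1 (mod 7); (6|7)=-1, (1|7)=+1; sign (−1)^0·-1^-2·+1^0 = +1.
(a,b)_3: α=7, u≡2; β=4, v≡2 (mod 3); (2|3)=-1, (2|3)=-1; sign (−1)^0·-1^4·-1^7 = -1.
(a,b)_∞: sgn(33)=+, sgn(2)=+, so +1.
(a,b)_5: α=4, u≡3; β=4, v≡2 (mod 5); (3|5)=-1, (2|5)=-1; sign (−1)^0·-1^4·-1^4 = +1.
(a,b)_29: α=0, u≡23; β=2, v≡12 (mod 29); (23|29)=+1, (12|29)=-1; sign (−1)^0·+1^2·-1^0 = +1.
Ram(33, 2) = {3, 11}; no ℚ_3-point on the conic.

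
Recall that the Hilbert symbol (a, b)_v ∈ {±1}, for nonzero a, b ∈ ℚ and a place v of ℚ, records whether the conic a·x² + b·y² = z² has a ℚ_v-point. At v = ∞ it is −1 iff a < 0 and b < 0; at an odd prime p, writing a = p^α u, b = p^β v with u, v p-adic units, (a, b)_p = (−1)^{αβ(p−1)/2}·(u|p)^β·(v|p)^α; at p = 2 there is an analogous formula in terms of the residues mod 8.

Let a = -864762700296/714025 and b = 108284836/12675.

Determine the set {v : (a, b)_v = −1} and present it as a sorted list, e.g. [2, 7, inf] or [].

(a, b) ≡ (-66, 3) mod (ℚ^×)²; places V = {2, 3, 5, 11, 13, 43, ∞}.
(a,b)_3: α=1, u≡2; β=-1, v≡1 (mod 3); (2|3)=-1, (1|3)=+1; sign (−1)^1·-1^-1·+1^1 = +1.
(a,b)_∞: sgn(-66)=−, sgn(3)=+, so +1.
(a,b)_2: α=3, β=2; u≡7, v≡3 (mod 8); ε(u)ε(v)=1·1, αω(v)=3·1, βω(u)=2·0; sum ≡ 0  ⇒  +1.
(a,b)_13: α=-4, u≡1; β=-2, v≡1 (mod 13); (1|13)=+1, (1|13)=+1; sign (−1)^0·+1^-2·+1^-4 = +1.
(a,b)_5: α=-2, u≡4; β=-2, v≡3 (mod 5); (4|5)=+1, (3|5)=-1; sign (−1)^0·+1^-2·-1^-2 = +1.
(a,b)_43: α=2, u≡32; β=2, v≡26 (mod 43); (32|43)=-1, (26|43)=-1; sign (−1)^0·-1^2·-1^2 = +1.
(a,b)_11: α=7, u≡5; β=4, v≡5 (mod 11); (5|11)=+1, (5|11)=+1; sign (−1)^0·+1^4·+1^7 = +1.
Ram(a, b) = ∅: the form -66·x² + 3·y² − z² is isotropic over every ℚ_v, so by Hasse–Minkowski it is isotropic over ℚ.

[]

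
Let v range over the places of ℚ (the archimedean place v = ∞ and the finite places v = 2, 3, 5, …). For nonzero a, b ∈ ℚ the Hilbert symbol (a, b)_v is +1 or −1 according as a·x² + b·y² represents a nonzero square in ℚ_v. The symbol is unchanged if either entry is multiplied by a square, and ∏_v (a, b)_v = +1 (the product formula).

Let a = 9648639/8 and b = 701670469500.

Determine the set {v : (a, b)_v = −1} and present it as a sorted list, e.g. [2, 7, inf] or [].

Mod squares: a ≡ 4862, b ≡ 455. Check v ∈ {∞, 2, 3, 5, 7, 11, 13, 17}.
v=∞: 4862 > 0 and 455 > 0  ⇒  (a,b)_∞ = +1.
v=2: v_2(a)=-3, v_2(b)=2; units ≡ 7, 7 (mod 8); ε·ε+αω+βω = 1·1+-3·0+2·0 ≡ 1  ⇒  (a,b)_2 = -1.
v=7: a=7^2·(≡1), b=7^3·(≡4) mod 7; (1|7)=+1, (4|7)=+1; (−1)^{2·3·3}·(+1)^3·(+1)^2 = +1.
v=5: a=5^0·(≡3), b=5^3·(≡1) mod 5; (3|5)=-1, (1|5)=+1; (−1)^{0·3·2}·(-1)^3·(+1)^0 = -1.
v=17: a=17^1·(≡7), b=17^2·(≡1) mod 17; (7|17)=-1, (1|17)=+1; (−1)^{1·2·8}·(-1)^2·(+1)^1 = +1.
v=11: a=11^1·(≡8), b=11^2·(≡1) mod 11; (8|11)=-1, (1|11)=+1; (−1)^{1·2·5}·(-1)^2·(+1)^1 = +1.
v=13: a=13^1·(≡9), b=13^1·(≡3) mod 13; (9|13)=+1, (3|13)=+1; (−1)^{1·1·6}·(+1)^1·(+1)^1 = +1.
v=3: a=3^4·(≡2), b=3^2·(≡2) mod 3; (2|3)=-1, (2|3)=-1; (−1)^{4·2·1}·(-1)^2·(-1)^4 = +1.
|Ram(4862, 455)| = 2, even; anisotropic at {2, 5}.

[2, 5]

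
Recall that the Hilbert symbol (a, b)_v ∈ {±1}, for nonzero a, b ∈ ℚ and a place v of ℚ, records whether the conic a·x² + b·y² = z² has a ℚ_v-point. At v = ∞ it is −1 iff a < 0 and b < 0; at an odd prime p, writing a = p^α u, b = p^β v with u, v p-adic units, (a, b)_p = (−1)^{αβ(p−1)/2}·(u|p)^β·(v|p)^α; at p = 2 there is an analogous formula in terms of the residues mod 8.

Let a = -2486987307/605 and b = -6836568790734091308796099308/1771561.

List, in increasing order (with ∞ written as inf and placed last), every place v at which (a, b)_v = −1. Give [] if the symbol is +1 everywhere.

(a, b) ≡ (-3133015, -626603) mod (ℚ^×)²; places V = {2, 3, 5, 7, 11, 17, 29, 31, 41, ∞}.
(a,b)_11: α=-2, u≡4; β=-6, v≡5 (mod 11); (4|11)=+1, (5|11)=+1; sign (−1)^0·+1^-6·+1^-2 = +1.
(a,b)_29: α=1, u≡27; β=3, v≡26 (mod 29); (27|29)=-1, (26|29)=-1; sign (−1)^0·-1^3·-1^1 = +1.
(a,b)_17: α=1, u≡1; β=3, v≡14 (mod 17); (1|17)=+1, (14|17)=-1; sign (−1)^0·+1^3·-1^1 = -1.
(a,b)_7: α=2, u≡5; β=6, v≡2 (mod 7); (5|7)=-1, (2|7)=+1; sign (−1)^0·-1^6·+1^2 = +1.
(a,b)_5: α=-1, u≡3; β=0, v≡2 (mod 5); (3|5)=-1, (2|5)=-1; sign (−1)^0·-1^0·-1^-1 = -1.
(a,b)_31: α=1, u≡29; β=3, v≡24 (mod 31); (29|31)=-1, (24|31)=-1; sign (−1)^1·-1^3·-1^1 = -1.
(a,b)_41: α=1, u≡8; β=3, v≡36 (mod 41); (8|41)=+1, (36|41)=+1; sign (−1)^0·+1^3·+1^1 = +1.
(a,b)_3: α=4, u≡2; β=10, v≡1 (mod 3); (2|3)=-1, (1|3)=+1; sign (−1)^0·-1^10·+1^4 = +1.
(a,b)_∞: sgn(-3133015)=−, sgn(-626603)=−, so -1.
(a,b)_2: α=0, β=2; u≡1, v≡5 (mod 8); ε(u)ε(v)=0·0, αω(v)=0·1, βω(u)=2·0; sum ≡ 0  ⇒  +1.
|Ram(-3133015, -626603)| = 4, even; anisotropic at {5, 17, 31, ∞}.

[5, 17, 31, inf]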